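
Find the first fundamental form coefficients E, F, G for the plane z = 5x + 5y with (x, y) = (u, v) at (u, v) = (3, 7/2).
E = 26;  F = 25;  G = 26

Partials: r_u = (1, 0, 5), r_v = (0, 1, 5). As functions of (u, v):
  E = r_u · r_u = 26,
  F = r_u · r_v = 25,
  G = r_v · r_v = 26.
Evaluating at (u, v) = (3, 7/2): E = 26, F = 25, G = 26.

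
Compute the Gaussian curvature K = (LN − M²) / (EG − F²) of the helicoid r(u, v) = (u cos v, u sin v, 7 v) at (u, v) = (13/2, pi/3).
K = -784/133225

Coefficients of the first fundamental form: E = 1, F = 0, G = u^2 + 49.
Coefficients of the second fundamental form: L = 0, M = -7/sqrt(u^2 + 49), N = 0.
Assemble K = (LN − M²)/(EG − F²) = -49/(u^2 + 49)^2. At (u, v) = (13/2, pi/3): K = -784/133225.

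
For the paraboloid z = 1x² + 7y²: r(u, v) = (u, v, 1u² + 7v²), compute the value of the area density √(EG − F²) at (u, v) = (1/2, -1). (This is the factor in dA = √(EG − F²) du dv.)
√(EG − F²)|_{(1/2, -1)} = 3*sqrt(22)

E = 4*u^2 + 1, F = 28*u*v, G = 196*v^2 + 1, so EG − F² = 4*u^2 + 196*v^2 + 1. Taking the positive square root: √(EG − F²) = sqrt(4*u^2 + 196*v^2 + 1). At (u, v) = (1/2, -1): 3*sqrt(22).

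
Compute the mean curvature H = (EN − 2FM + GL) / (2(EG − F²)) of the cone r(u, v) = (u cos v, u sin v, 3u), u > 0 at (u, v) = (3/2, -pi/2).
H = sqrt(10)/10

With E = 10, F = 0, G = u^2, L = 0, M = 0, N = 3*sqrt(10)*u^2/(10*Abs(u)), assemble
  H = (EN − 2FM + GL) / (2(EG − F²)) = 3*sqrt(10)/(20*Abs(u)).
At (u, v) = (3/2, -pi/2): H = sqrt(10)/10.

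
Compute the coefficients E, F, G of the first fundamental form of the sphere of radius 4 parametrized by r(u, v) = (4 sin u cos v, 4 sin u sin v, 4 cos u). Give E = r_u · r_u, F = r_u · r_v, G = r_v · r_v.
E = 16;  F = 0;  G = 16*sin(u)^2

Compute partials: r_u = (4*cos(u)*cos(v), 4*sin(v)*cos(u), -4*sin(u)), r_v = (-4*sin(u)*sin(v), 4*sin(u)*cos(v), 0). Then
  E = r_u · r_u = 16,
  F = r_u · r_v = 0,
  G = r_v · r_v = 16*sin(u)^2.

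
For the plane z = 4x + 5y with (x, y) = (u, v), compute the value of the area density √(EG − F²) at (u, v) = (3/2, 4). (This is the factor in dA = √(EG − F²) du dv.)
√(EG − F²)|_{(3/2, 4)} = sqrt(42)

E = 17, F = 20, G = 26, so EG − F² = 42. Taking the positive square root: √(EG − F²) = sqrt(42). At (u, v) = (3/2, 4): sqrt(42).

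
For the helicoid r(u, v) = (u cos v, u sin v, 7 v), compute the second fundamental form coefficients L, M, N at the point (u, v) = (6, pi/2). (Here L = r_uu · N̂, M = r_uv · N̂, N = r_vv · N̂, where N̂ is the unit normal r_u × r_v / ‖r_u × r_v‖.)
L = 0;  M = -7*sqrt(85)/85;  N = 0

Compute the unit normal N̂(u, v) = (7*sin(v)/sqrt(u^2 + 49), -7*cos(v)/sqrt(u^2 + 49), u/sqrt(u^2 + 49)), and the second partials r_uu, r_uv, r_vv. Take dot products:
  L(u, v) = r_uu · N̂ = 0,
  M(u, v) = r_uv · N̂ = -7/sqrt(u^2 + 49),
  N(u, v) = r_vv · N̂ = 0.
Evaluating at (u, v) = (6, pi/2):
  L = 0, M = -7*sqrt(85)/85, N = 0.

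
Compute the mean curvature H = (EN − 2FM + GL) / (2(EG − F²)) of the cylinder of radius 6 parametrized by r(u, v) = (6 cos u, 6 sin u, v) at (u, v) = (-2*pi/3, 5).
H = -1/12

With E = 36, F = 0, G = 1, L = -6, M = 0, N = 0, assemble
  H = (EN − 2FM + GL) / (2(EG − F²)) = -1/12.
At (u, v) = (-2*pi/3, 5): H = -1/12.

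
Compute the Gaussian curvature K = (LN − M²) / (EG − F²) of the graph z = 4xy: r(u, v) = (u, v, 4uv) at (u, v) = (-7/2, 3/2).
K = -16/54289

Coefficients of the first fundamental form: E = 16*v^2 + 1, F = 16*u*v, G = 16*u^2 + 1.
Coefficients of the second fundamental form: L = 0, M = 4/sqrt(16*u^2 + 16*v^2 + 1), N = 0.
Assemble K = (LN − M²)/(EG − F²) = -16/(256*u^4 + 512*u^2*v^2 + 32*u^2 + 256*v^4 + 32*v^2 + 1). At (u, v) = (-7/2, 3/2): K = -16/54289.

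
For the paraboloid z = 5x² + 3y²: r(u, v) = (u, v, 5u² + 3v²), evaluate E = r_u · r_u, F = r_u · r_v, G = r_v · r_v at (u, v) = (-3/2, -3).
E = 226;  F = 270;  G = 325

Partials: r_u = (1, 0, 10*u), r_v = (0, 1, 6*v). As functions of (u, v):
  E = r_u · r_u = 100*u^2 + 1,
  F = r_u · r_v = 60*u*v,
  G = r_v · r_v = 36*v^2 + 1.
Evaluating at (u, v) = (-3/2, -3): E = 226, F = 270, G = 325.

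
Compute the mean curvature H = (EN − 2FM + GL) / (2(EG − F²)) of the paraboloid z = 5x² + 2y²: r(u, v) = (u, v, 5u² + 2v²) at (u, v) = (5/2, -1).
H = 1337*sqrt(642)/412164

With E = 100*u^2 + 1, F = 40*u*v, G = 16*v^2 + 1, L = 10/sqrt(100*u^2 + 16*v^2 + 1), M = 0, N = 4/sqrt(100*u^2 + 16*v^2 + 1), assemble
  H = (EN − 2FM + GL) / (2(EG − F²)) = (200*u^2 + 80*v^2 + 7)/(100*u^2 + 16*v^2 + 1)^(3/2).
At (u, v) = (5/2, -1): H = 1337*sqrt(642)/412164.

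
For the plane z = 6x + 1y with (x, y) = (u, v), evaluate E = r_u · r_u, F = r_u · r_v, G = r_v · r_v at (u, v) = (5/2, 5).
E = 37;  F = 6;  G = 2

Partials: r_u = (1, 0, 6), r_v = (0, 1, 1). As functions of (u, v):
  E = r_u · r_u = 37,
  F = r_u · r_v = 6,
  G = r_v · r_v = 2.
Evaluating at (u, v) = (5/2, 5): E = 37, F = 6, G = 2.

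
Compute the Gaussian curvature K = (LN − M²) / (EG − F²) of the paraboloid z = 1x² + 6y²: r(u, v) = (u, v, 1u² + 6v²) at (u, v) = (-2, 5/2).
K = 24/840889

Coefficients of the first fundamental form: E = 4*u^2 + 1, F = 24*u*v, G = 144*v^2 + 1.
Coefficients of the second fundamental form: L = 2/sqrt(4*u^2 + 144*v^2 + 1), M = 0, N = 12/sqrt(4*u^2 + 144*v^2 + 1).
Assemble K = (LN − M²)/(EG − F²) = 24/(16*u^4 + 1152*u^2*v^2 + 8*u^2 + 20736*v^4 + 288*v^2 + 1). At (u, v) = (-2, 5/2): K = 24/840889.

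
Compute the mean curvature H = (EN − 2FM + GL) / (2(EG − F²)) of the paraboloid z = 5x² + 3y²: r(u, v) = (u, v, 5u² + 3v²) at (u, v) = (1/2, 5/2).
H = 1208*sqrt(251)/63001

With E = 100*u^2 + 1, F = 60*u*v, G = 36*v^2 + 1, L = 10/sqrt(100*u^2 + 36*v^2 + 1), M = 0, N = 6/sqrt(100*u^2 + 36*v^2 + 1), assemble
  H = (EN − 2FM + GL) / (2(EG − F²)) = 4*(75*u^2 + 45*v^2 + 2)/(100*u^2 + 36*v^2 + 1)^(3/2).
At (u, v) = (1/2, 5/2): H = 1208*sqrt(251)/63001.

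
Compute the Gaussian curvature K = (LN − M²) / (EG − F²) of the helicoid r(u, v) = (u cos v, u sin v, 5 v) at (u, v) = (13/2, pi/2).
K = -400/72361

Coefficients of the first fundamental form: E = 1, F = 0, G = u^2 + 25.
Coefficients of the second fundamental form: L = 0, M = -5/sqrt(u^2 + 25), N = 0.
Assemble K = (LN − M²)/(EG − F²) = -25/(u^2 + 25)^2. At (u, v) = (13/2, pi/2): K = -400/72361.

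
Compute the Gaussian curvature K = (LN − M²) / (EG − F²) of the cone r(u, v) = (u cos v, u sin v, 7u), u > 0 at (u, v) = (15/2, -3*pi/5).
K = 0

Coefficients of the first fundamental form: E = 50, F = 0, G = u^2.
Coefficients of the second fundamental form: L = 0, M = 0, N = 7*sqrt(2)*u^2/(10*Abs(u)).
Assemble K = (LN − M²)/(EG − F²) = 0. At (u, v) = (15/2, -3*pi/5): K = 0.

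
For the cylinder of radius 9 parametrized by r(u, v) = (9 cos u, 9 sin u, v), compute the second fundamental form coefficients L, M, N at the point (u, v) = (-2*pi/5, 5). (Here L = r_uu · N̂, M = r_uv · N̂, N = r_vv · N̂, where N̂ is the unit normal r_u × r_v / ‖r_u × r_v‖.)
L = -9;  M = 0;  N = 0

Compute the unit normal N̂(u, v) = (cos(u), sin(u), 0), and the second partials r_uu, r_uv, r_vv. Take dot products:
  L(u, v) = r_uu · N̂ = -9,
  M(u, v) = r_uv · N̂ = 0,
  N(u, v) = r_vv · N̂ = 0.
Evaluating at (u, v) = (-2*pi/5, 5):
  L = -9, M = 0, N = 0.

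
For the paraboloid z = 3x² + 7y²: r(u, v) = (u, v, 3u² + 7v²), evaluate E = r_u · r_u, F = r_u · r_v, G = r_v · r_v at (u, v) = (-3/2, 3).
E = 82;  F = -378;  G = 1765

Partials: r_u = (1, 0, 6*u), r_v = (0, 1, 14*v). As functions of (u, v):
  E = r_u · r_u = 36*u^2 + 1,
  F = r_u · r_v = 84*u*v,
  G = r_v · r_v = 196*v^2 + 1.
Evaluating at (u, v) = (-3/2, 3): E = 82, F = -378, G = 1765.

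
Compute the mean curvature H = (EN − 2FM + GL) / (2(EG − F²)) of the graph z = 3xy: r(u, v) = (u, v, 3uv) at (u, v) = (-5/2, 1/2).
H = 135*sqrt(238)/28322

With E = 9*v^2 + 1, F = 9*u*v, G = 9*u^2 + 1, L = 0, M = 3/sqrt(9*u^2 + 9*v^2 + 1), N = 0, assemble
  H = (EN − 2FM + GL) / (2(EG − F²)) = -27*u*v/(9*u^2 + 9*v^2 + 1)^(3/2).
At (u, v) = (-5/2, 1/2): H = 135*sqrt(238)/28322.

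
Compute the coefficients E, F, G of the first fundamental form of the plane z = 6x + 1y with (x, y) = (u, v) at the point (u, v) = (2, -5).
E = 37;  F = 6;  G = 2

Partials: r_u = (1, 0, 6), r_v = (0, 1, 1). As functions of (u, v):
  E = r_u · r_u = 37,
  F = r_u · r_v = 6,
  G = r_v · r_v = 2.
Evaluating at (u, v) = (2, -5): E = 37, F = 6, G = 2.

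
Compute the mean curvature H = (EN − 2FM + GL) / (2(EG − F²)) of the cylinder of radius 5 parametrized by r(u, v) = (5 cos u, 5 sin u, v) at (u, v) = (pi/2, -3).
H = -1/10

With E = 25, F = 0, G = 1, L = -5, M = 0, N = 0, assemble
  H = (EN − 2FM + GL) / (2(EG − F²)) = -1/10.
At (u, v) = (pi/2, -3): H = -1/10.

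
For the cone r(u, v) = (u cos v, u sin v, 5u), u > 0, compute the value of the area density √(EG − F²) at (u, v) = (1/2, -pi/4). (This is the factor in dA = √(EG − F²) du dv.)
√(EG − F²)|_{(1/2, -pi/4)} = sqrt(26)/2

E = 26, F = 0, G = u^2, so EG − F² = 26*u^2. Taking the positive square root: √(EG − F²) = sqrt(26)*Abs(u). At (u, v) = (1/2, -pi/4): sqrt(26)/2.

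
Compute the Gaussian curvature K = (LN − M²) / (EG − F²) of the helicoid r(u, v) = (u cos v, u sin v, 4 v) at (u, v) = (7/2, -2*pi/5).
K = -256/12769

Coefficients of the first fundamental form: E = 1, F = 0, G = u^2 + 16.
Coefficients of the second fundamental form: L = 0, M = -4/sqrt(u^2 + 16), N = 0.
Assemble K = (LN − M²)/(EG − F²) = -16/(u^2 + 16)^2. At (u, v) = (7/2, -2*pi/5): K = -256/12769.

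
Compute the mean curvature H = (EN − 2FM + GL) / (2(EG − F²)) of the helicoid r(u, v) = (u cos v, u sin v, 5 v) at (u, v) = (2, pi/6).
H = 0

With E = 1, F = 0, G = u^2 + 25, L = 0, M = -5/sqrt(u^2 + 25), N = 0, assemble
  H = (EN − 2FM + GL) / (2(EG − F²)) = 0.
At (u, v) = (2, pi/6): H = 0.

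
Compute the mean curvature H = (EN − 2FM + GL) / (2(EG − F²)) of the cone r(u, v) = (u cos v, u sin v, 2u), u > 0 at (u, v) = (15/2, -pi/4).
H = 2*sqrt(5)/75

With E = 5, F = 0, G = u^2, L = 0, M = 0, N = 2*sqrt(5)*u^2/(5*Abs(u)), assemble
  H = (EN − 2FM + GL) / (2(EG − F²)) = sqrt(5)/(5*Abs(u)).
At (u, v) = (15/2, -pi/4): H = 2*sqrt(5)/75.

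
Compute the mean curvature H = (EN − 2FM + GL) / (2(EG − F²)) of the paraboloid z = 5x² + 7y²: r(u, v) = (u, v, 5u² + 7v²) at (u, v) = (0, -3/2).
H = 2217*sqrt(442)/195364

With E = 100*u^2 + 1, F = 140*u*v, G = 196*v^2 + 1, L = 10/sqrt(100*u^2 + 196*v^2 + 1), M = 0, N = 14/sqrt(100*u^2 + 196*v^2 + 1), assemble
  H = (EN − 2FM + GL) / (2(EG − F²)) = 4*(175*u^2 + 245*v^2 + 3)/(100*u^2 + 196*v^2 + 1)^(3/2).
At (u, v) = (0, -3/2): H = 2217*sqrt(442)/195364.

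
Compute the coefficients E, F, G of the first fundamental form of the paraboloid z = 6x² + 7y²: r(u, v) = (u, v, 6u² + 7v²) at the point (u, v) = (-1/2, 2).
E = 37;  F = -168;  G = 785

Partials: r_u = (1, 0, 12*u), r_v = (0, 1, 14*v). As functions of (u, v):
  E = r_u · r_u = 144*u^2 + 1,
  F = r_u · r_v = 168*u*v,
  G = r_v · r_v = 196*v^2 + 1.
Evaluating at (u, v) = (-1/2, 2): E = 37, F = -168, G = 785.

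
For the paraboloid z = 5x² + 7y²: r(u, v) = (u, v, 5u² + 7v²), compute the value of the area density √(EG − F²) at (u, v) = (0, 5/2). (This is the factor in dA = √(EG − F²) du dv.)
√(EG − F²)|_{(0, 5/2)} = sqrt(1226)

E = 100*u^2 + 1, F = 140*u*v, G = 196*v^2 + 1, so EG − F² = 100*u^2 + 196*v^2 + 1. Taking the positive square root: √(EG − F²) = sqrt(100*u^2 + 196*v^2 + 1). At (u, v) = (0, 5/2): sqrt(1226).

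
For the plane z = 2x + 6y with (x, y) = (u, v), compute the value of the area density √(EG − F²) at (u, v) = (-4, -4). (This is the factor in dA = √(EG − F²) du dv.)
√(EG − F²)|_{(-4, -4)} = sqrt(41)

E = 5, F = 12, G = 37, so EG − F² = 41. Taking the positive square root: √(EG − F²) = sqrt(41). At (u, v) = (-4, -4): sqrt(41).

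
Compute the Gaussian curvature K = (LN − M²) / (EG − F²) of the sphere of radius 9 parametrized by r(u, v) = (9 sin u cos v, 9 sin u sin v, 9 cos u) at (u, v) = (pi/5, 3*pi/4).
K = 1/81

Coefficients of the first fundamental form: E = 81, F = 0, G = 81*sin(u)^2.
Coefficients of the second fundamental form: L = -9*sin(u)/Abs(sin(u)), M = 0, N = -9*sin(u)^3/Abs(sin(u)).
Assemble K = (LN − M²)/(EG − F²) = 1/81. At (u, v) = (pi/5, 3*pi/4): K = 1/81.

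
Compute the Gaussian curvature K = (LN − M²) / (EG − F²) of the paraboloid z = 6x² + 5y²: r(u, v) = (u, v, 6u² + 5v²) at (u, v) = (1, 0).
K = 24/4205

Coefficients of the first fundamental form: E = 144*u^2 + 1, F = 120*u*v, G = 100*v^2 + 1.
Coefficients of the second fundamental form: L = 12/sqrt(144*u^2 + 100*v^2 + 1), M = 0, N = 10/sqrt(144*u^2 + 100*v^2 + 1).
Assemble K = (LN − M²)/(EG − F²) = 120/(20736*u^4 + 28800*u^2*v^2 + 288*u^2 + 10000*v^4 + 200*v^2 + 1). At (u, v) = (1, 0): K = 24/4205.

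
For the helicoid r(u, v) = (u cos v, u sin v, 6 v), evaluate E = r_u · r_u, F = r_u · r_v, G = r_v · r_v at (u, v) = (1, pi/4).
E = 1;  F = 0;  G = 37

Partials: r_u = (cos(v), sin(v), 0), r_v = (-u*sin(v), u*cos(v), 6). As functions of (u, v):
  E = r_u · r_u = 1,
  F = r_u · r_v = 0,
  G = r_v · r_v = u^2 + 36.
Evaluating at (u, v) = (1, pi/4): E = 1, F = 0, G = 37.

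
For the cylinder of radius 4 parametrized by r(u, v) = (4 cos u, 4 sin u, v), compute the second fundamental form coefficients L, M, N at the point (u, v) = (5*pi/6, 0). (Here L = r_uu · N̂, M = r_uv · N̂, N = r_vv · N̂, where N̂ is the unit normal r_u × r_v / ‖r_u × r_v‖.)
L = -4;  M = 0;  N = 0

Compute the unit normal N̂(u, v) = (cos(u), sin(u), 0), and the second partials r_uu, r_uv, r_vv. Take dot products:
  L(u, v) = r_uu · N̂ = -4,
  M(u, v) = r_uv · N̂ = 0,
  N(u, v) = r_vv · N̂ = 0.
Evaluating at (u, v) = (5*pi/6, 0):
  L = -4, M = 0, N = 0.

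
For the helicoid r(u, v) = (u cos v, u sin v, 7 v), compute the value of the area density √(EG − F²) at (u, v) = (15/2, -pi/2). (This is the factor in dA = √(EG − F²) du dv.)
√(EG − F²)|_{(15/2, -pi/2)} = sqrt(421)/2

E = 1, F = 0, G = u^2 + 49, so EG − F² = u^2 + 49. Taking the positive square root: √(EG − F²) = sqrt(u^2 + 49). At (u, v) = (15/2, -pi/2): sqrt(421)/2.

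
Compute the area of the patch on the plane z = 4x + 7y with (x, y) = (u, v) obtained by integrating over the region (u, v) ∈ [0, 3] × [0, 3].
Area = 9*sqrt(66)

Area = ∫∫ √(EG − F²) du dv with √(EG − F²) = sqrt(66). Integrating over [0, 3] × [0, 3] gives 9*sqrt(66).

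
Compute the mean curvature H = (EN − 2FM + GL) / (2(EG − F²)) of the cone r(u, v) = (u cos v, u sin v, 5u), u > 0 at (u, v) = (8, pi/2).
H = 5*sqrt(26)/416

With E = 26, F = 0, G = u^2, L = 0, M = 0, N = 5*sqrt(26)*u^2/(26*Abs(u)), assemble
  H = (EN − 2FM + GL) / (2(EG − F²)) = 5*sqrt(26)/(52*Abs(u)).
At (u, v) = (8, pi/2): H = 5*sqrt(26)/416.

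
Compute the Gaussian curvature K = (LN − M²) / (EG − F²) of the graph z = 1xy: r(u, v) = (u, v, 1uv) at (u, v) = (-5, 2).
K = -1/900

Coefficients of the first fundamental form: E = v^2 + 1, F = u*v, G = u^2 + 1.
Coefficients of the second fundamental form: L = 0, M = 1/sqrt(u^2 + v^2 + 1), N = 0.
Assemble K = (LN − M²)/(EG − F²) = 1/((u^2*v^2 - (u^2 + 1)*(v^2 + 1))*(u^2 + v^2 + 1)). At (u, v) = (-5, 2): K = -1/900.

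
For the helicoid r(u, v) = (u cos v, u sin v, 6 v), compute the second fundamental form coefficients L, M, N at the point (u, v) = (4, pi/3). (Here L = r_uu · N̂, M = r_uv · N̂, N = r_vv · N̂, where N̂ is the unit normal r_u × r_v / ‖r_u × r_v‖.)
L = 0;  M = -3*sqrt(13)/13;  N = 0

Compute the unit normal N̂(u, v) = (6*sin(v)/sqrt(u^2 + 36), -6*cos(v)/sqrt(u^2 + 36), u/sqrt(u^2 + 36)), and the second partials r_uu, r_uv, r_vv. Take dot products:
  L(u, v) = r_uu · N̂ = 0,
  M(u, v) = r_uv · N̂ = -6/sqrt(u^2 + 36),
  N(u, v) = r_vv · N̂ = 0.
Evaluating at (u, v) = (4, pi/3):
  L = 0, M = -3*sqrt(13)/13, N = 0.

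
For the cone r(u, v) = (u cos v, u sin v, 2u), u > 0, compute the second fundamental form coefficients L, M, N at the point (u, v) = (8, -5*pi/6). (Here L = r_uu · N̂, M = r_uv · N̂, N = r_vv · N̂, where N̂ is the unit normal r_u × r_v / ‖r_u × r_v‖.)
L = 0;  M = 0;  N = 16*sqrt(5)/5

Compute the unit normal N̂(u, v) = (-2*sqrt(5)*u*cos(v)/(5*Abs(u)), -2*sqrt(5)*u*sin(v)/(5*Abs(u)), sqrt(5)*u/(5*Abs(u))), and the second partials r_uu, r_uv, r_vv. Take dot products:
  L(u, v) = r_uu · N̂ = 0,
  M(u, v) = r_uv · N̂ = 0,
  N(u, v) = r_vv · N̂ = 2*sqrt(5)*u^2/(5*Abs(u)).
Evaluating at (u, v) = (8, -5*pi/6):
  L = 0, M = 0, N = 16*sqrt(5)/5.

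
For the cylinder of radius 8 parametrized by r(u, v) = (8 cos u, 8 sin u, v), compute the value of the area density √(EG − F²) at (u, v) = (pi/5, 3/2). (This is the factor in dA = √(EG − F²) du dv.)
√(EG − F²)|_{(pi/5, 3/2)} = 8

E = 64, F = 0, G = 1, so EG − F² = 64. Taking the positive square root: √(EG − F²) = 8. At (u, v) = (pi/5, 3/2): 8.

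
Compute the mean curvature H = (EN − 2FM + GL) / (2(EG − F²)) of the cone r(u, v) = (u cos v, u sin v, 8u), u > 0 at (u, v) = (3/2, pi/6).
H = 8*sqrt(65)/195

With E = 65, F = 0, G = u^2, L = 0, M = 0, N = 8*sqrt(65)*u^2/(65*Abs(u)), assemble
  H = (EN − 2FM + GL) / (2(EG − F²)) = 4*sqrt(65)/(65*Abs(u)).
At (u, v) = (3/2, pi/6): H = 8*sqrt(65)/195.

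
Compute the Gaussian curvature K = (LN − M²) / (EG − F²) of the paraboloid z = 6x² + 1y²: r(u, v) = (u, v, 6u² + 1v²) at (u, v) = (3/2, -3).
K = 24/130321

Coefficients of the first fundamental form: E = 144*u^2 + 1, F = 24*u*v, G = 4*v^2 + 1.
Coefficients of the second fundamental form: L = 12/sqrt(144*u^2 + 4*v^2 + 1), M = 0, N = 2/sqrt(144*u^2 + 4*v^2 + 1).
Assemble K = (LN − M²)/(EG − F²) = 24/(20736*u^4 + 1152*u^2*v^2 + 288*u^2 + 16*v^4 + 8*v^2 + 1). At (u, v) = (3/2, -3): K = 24/130321.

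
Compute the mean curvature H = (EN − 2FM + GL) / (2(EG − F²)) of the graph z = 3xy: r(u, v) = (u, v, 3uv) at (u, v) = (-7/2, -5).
H = -756*sqrt(1345)/361805

With E = 9*v^2 + 1, F = 9*u*v, G = 9*u^2 + 1, L = 0, M = 3/sqrt(9*u^2 + 9*v^2 + 1), N = 0, assemble
  H = (EN − 2FM + GL) / (2(EG − F²)) = -27*u*v/(9*u^2 + 9*v^2 + 1)^(3/2).
At (u, v) = (-7/2, -5): H = -756*sqrt(1345)/361805.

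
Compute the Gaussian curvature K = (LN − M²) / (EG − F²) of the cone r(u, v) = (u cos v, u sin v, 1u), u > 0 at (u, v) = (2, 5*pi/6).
K = 0

Coefficients of the first fundamental form: E = 2, F = 0, G = u^2.
Coefficients of the second fundamental form: L = 0, M = 0, N = sqrt(2)*u^2/(2*Abs(u)).
Assemble K = (LN − M²)/(EG − F²) = 0. At (u, v) = (2, 5*pi/6): K = 0.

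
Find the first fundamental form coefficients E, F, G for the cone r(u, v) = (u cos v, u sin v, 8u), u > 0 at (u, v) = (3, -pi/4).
E = 65;  F = 0;  G = 9

Partials: r_u = (cos(v), sin(v), 8), r_v = (-u*sin(v), u*cos(v), 0). As functions of (u, v):
  E = r_u · r_u = 65,
  F = r_u · r_v = 0,
  G = r_v · r_v = u^2.
Evaluating at (u, v) = (3, -pi/4): E = 65, F = 0, G = 9.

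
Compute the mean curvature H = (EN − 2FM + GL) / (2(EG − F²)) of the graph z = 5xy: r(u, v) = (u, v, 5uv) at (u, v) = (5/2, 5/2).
H = -3125*sqrt(1254)/786258

With E = 25*v^2 + 1, F = 25*u*v, G = 25*u^2 + 1, L = 0, M = 5/sqrt(25*u^2 + 25*v^2 + 1), N = 0, assemble
  H = (EN − 2FM + GL) / (2(EG − F²)) = -125*u*v/(25*u^2 + 25*v^2 + 1)^(3/2).
At (u, v) = (5/2, 5/2): H = -3125*sqrt(1254)/786258.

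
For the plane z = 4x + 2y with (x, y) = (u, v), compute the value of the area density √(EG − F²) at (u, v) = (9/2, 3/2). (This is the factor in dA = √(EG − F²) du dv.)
√(EG − F²)|_{(9/2, 3/2)} = sqrt(21)

E = 17, F = 8, G = 5, so EG − F² = 21. Taking the positive square root: √(EG − F²) = sqrt(21). At (u, v) = (9/2, 3/2): sqrt(21).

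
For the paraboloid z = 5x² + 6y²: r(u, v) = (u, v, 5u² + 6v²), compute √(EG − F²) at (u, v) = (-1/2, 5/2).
√(EG − F²)|_{(-1/2, 5/2)} = sqrt(926)

E = 100*u^2 + 1, F = 120*u*v, G = 144*v^2 + 1; EG − F² = 100*u^2 + 144*v^2 + 1; √(EG − F²) = sqrt(100*u^2 + 144*v^2 + 1). At the given point: sqrt(926).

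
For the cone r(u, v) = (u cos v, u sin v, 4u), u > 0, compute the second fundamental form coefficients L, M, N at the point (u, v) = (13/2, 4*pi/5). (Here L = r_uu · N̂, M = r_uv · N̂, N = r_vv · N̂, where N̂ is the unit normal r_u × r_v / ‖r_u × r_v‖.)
L = 0;  M = 0;  N = 26*sqrt(17)/17

Compute the unit normal N̂(u, v) = (-4*sqrt(17)*u*cos(v)/(17*Abs(u)), -4*sqrt(17)*u*sin(v)/(17*Abs(u)), sqrt(17)*u/(17*Abs(u))), and the second partials r_uu, r_uv, r_vv. Take dot products:
  L(u, v) = r_uu · N̂ = 0,
  M(u, v) = r_uv · N̂ = 0,
  N(u, v) = r_vv · N̂ = 4*sqrt(17)*u^2/(17*Abs(u)).
Evaluating at (u, v) = (13/2, 4*pi/5):
  L = 0, M = 0, N = 26*sqrt(17)/17.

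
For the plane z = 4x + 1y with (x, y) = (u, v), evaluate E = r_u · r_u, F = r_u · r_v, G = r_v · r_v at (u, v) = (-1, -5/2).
E = 17;  F = 4;  G = 2

Partials: r_u = (1, 0, 4), r_v = (0, 1, 1). As functions of (u, v):
  E = r_u · r_u = 17,
  F = r_u · r_v = 4,
  G = r_v · r_v = 2.
Evaluating at (u, v) = (-1, -5/2): E = 17, F = 4, G = 2.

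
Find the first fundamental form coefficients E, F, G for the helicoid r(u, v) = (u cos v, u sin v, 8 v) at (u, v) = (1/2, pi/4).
E = 1;  F = 0;  G = 257/4

Partials: r_u = (cos(v), sin(v), 0), r_v = (-u*sin(v), u*cos(v), 8). As functions of (u, v):
  E = r_u · r_u = 1,
  F = r_u · r_v = 0,
  G = r_v · r_v = u^2 + 64.
Evaluating at (u, v) = (1/2, pi/4): E = 1, F = 0, G = 257/4.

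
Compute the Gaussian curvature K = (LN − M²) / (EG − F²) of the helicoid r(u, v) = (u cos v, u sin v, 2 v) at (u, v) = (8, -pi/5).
K = -1/1156

Coefficients of the first fundamental form: E = 1, F = 0, G = u^2 + 4.
Coefficients of the second fundamental form: L = 0, M = -2/sqrt(u^2 + 4), N = 0.
Assemble K = (LN − M²)/(EG − F²) = -4/(u^2 + 4)^2. At (u, v) = (8, -pi/5): K = -1/1156.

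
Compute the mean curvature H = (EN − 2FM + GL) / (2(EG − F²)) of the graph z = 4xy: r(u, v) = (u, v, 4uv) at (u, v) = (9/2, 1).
H = -288*sqrt(341)/116281

With E = 16*v^2 + 1, F = 16*u*v, G = 16*u^2 + 1, L = 0, M = 4/sqrt(16*u^2 + 16*v^2 + 1), N = 0, assemble
  H = (EN − 2FM + GL) / (2(EG − F²)) = -64*u*v/(16*u^2 + 16*v^2 + 1)^(3/2).
At (u, v) = (9/2, 1): H = -288*sqrt(341)/116281.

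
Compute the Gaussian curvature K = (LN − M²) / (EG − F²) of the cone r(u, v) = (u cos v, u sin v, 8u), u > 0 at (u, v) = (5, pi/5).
K = 0

Coefficients of the first fundamental form: E = 65, F = 0, G = u^2.
Coefficients of the second fundamental form: L = 0, M = 0, N = 8*sqrt(65)*u^2/(65*Abs(u)).
Assemble K = (LN − M²)/(EG − F²) = 0. At (u, v) = (5, pi/5): K = 0.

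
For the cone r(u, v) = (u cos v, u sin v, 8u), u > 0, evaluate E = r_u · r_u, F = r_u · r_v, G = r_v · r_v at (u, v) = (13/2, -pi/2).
E = 65;  F = 0;  G = 169/4

Partials: r_u = (cos(v), sin(v), 8), r_v = (-u*sin(v), u*cos(v), 0). As functions of (u, v):
  E = r_u · r_u = 65,
  F = r_u · r_v = 0,
  G = r_v · r_v = u^2.
Evaluating at (u, v) = (13/2, -pi/2): E = 65, F = 0, G = 169/4.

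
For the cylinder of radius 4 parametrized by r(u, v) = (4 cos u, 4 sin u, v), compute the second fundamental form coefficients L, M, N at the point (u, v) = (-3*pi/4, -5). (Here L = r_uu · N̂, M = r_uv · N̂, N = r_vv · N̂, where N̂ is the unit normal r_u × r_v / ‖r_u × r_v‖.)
L = -4;  M = 0;  N = 0

Compute the unit normal N̂(u, v) = (cos(u), sin(u), 0), and the second partials r_uu, r_uv, r_vv. Take dot products:
  L(u, v) = r_uu · N̂ = -4,
  M(u, v) = r_uv · N̂ = 0,
  N(u, v) = r_vv · N̂ = 0.
Evaluating at (u, v) = (-3*pi/4, -5):
  L = -4, M = 0, N = 0.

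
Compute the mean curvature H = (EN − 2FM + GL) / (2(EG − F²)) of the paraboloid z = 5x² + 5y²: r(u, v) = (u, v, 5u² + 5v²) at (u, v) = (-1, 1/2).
H = 635*sqrt(14)/5292

With E = 100*u^2 + 1, F = 100*u*v, G = 100*v^2 + 1, L = 10/sqrt(100*u^2 + 100*v^2 + 1), M = 0, N = 10/sqrt(100*u^2 + 100*v^2 + 1), assemble
  H = (EN − 2FM + GL) / (2(EG − F²)) = 10*(50*u^2 + 50*v^2 + 1)/(100*u^2 + 100*v^2 + 1)^(3/2).
At (u, v) = (-1, 1/2): H = 635*sqrt(14)/5292.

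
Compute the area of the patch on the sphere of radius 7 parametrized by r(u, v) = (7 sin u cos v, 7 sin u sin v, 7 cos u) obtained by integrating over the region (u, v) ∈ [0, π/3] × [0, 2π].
Area = 49*pi

Area = ∫∫ √(EG − F²) du dv with √(EG − F²) = 49*Abs(sin(u)). Integrating over [0, π/3] × [0, 2π] gives 49*pi.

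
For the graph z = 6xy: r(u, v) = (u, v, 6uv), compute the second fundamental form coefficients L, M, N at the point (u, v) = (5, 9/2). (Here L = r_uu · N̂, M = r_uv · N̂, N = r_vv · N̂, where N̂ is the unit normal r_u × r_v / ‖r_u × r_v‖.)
L = 0;  M = 3*sqrt(1630)/815;  N = 0

Compute the unit normal N̂(u, v) = (-6*v/sqrt(36*u^2 + 36*v^2 + 1), -6*u/sqrt(36*u^2 + 36*v^2 + 1), 1/sqrt(36*u^2 + 36*v^2 + 1)), and the second partials r_uu, r_uv, r_vv. Take dot products:
  L(u, v) = r_uu · N̂ = 0,
  M(u, v) = r_uv · N̂ = 6/sqrt(36*u^2 + 36*v^2 + 1),
  N(u, v) = r_vv · N̂ = 0.
Evaluating at (u, v) = (5, 9/2):
  L = 0, M = 3*sqrt(1630)/815, N = 0.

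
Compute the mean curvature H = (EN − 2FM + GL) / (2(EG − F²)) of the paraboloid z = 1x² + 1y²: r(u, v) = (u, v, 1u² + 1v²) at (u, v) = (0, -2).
H = 18*sqrt(17)/289

With E = 4*u^2 + 1, F = 4*u*v, G = 4*v^2 + 1, L = 2/sqrt(4*u^2 + 4*v^2 + 1), M = 0, N = 2/sqrt(4*u^2 + 4*v^2 + 1), assemble
  H = (EN − 2FM + GL) / (2(EG − F²)) = 2*(2*u^2 + 2*v^2 + 1)/(4*u^2 + 4*v^2 + 1)^(3/2).
At (u, v) = (0, -2): H = 18*sqrt(17)/289.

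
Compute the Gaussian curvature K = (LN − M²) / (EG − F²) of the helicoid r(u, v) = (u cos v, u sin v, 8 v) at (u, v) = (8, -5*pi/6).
K = -1/256

Coefficients of the first fundamental form: E = 1, F = 0, G = u^2 + 64.
Coefficients of the second fundamental form: L = 0, M = -8/sqrt(u^2 + 64), N = 0.
Assemble K = (LN − M²)/(EG − F²) = -64/(u^2 + 64)^2. At (u, v) = (8, -5*pi/6): K = -1/256.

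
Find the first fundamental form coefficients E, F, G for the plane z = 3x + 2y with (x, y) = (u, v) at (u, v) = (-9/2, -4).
E = 10;  F = 6;  G = 5

Partials: r_u = (1, 0, 3), r_v = (0, 1, 2). As functions of (u, v):
  E = r_u · r_u = 10,
  F = r_u · r_v = 6,
  G = r_v · r_v = 5.
Evaluating at (u, v) = (-9/2, -4): E = 10, F = 6, G = 5.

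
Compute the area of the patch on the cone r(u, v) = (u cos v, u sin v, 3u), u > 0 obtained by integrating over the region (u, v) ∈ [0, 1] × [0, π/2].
Area = sqrt(10)*pi/4

Area = ∫∫ √(EG − F²) du dv with √(EG − F²) = sqrt(10)*Abs(u). Integrating over [0, 1] × [0, π/2] gives sqrt(10)*pi/4.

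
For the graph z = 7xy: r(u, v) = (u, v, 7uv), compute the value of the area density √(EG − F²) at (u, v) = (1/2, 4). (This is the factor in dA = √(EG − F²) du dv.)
√(EG − F²)|_{(1/2, 4)} = sqrt(3189)/2

E = 49*v^2 + 1, F = 49*u*v, G = 49*u^2 + 1, so EG − F² = 49*u^2 + 49*v^2 + 1. Taking the positive square root: √(EG − F²) = sqrt(49*u^2 + 49*v^2 + 1). At (u, v) = (1/2, 4): sqrt(3189)/2.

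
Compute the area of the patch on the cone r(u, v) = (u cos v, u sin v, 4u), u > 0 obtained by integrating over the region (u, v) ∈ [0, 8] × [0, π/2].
Area = 16*sqrt(17)*pi

Area = ∫∫ √(EG − F²) du dv with √(EG − F²) = sqrt(17)*Abs(u). Integrating over [0, 8] × [0, π/2] gives 16*sqrt(17)*pi.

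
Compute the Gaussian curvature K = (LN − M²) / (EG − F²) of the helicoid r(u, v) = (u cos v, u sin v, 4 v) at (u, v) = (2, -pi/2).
K = -1/25

Coefficients of the first fundamental form: E = 1, F = 0, G = u^2 + 16.
Coefficients of the second fundamental form: L = 0, M = -4/sqrt(u^2 + 16), N = 0.
Assemble K = (LN − M²)/(EG − F²) = -16/(u^2 + 16)^2. At (u, v) = (2, -pi/2): K = -1/25.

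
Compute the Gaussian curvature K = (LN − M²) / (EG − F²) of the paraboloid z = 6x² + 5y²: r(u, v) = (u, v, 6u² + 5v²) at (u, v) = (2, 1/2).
K = 30/90601

Coefficients of the first fundamental form: E = 144*u^2 + 1, F = 120*u*v, G = 100*v^2 + 1.
Coefficients of the second fundamental form: L = 12/sqrt(144*u^2 + 100*v^2 + 1), M = 0, N = 10/sqrt(144*u^2 + 100*v^2 + 1).
Assemble K = (LN − M²)/(EG − F²) = 120/(20736*u^4 + 28800*u^2*v^2 + 288*u^2 + 10000*v^4 + 200*v^2 + 1). At (u, v) = (2, 1/2): K = 30/90601.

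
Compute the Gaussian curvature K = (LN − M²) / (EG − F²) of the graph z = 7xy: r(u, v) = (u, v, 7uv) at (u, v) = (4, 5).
K = -49/4040100

Coefficients of the first fundamental form: E = 49*v^2 + 1, F = 49*u*v, G = 49*u^2 + 1.
Coefficients of the second fundamental form: L = 0, M = 7/sqrt(49*u^2 + 49*v^2 + 1), N = 0.
Assemble K = (LN − M²)/(EG − F²) = -49/(2401*u^4 + 4802*u^2*v^2 + 98*u^2 + 2401*v^4 + 98*v^2 + 1). At (u, v) = (4, 5): K = -49/4040100.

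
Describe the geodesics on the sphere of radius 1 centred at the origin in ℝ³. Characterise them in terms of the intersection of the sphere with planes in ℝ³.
Geodesics on the sphere of radius 1 are great circles — circles of radius 1 obtained as the intersection of the sphere with planes through the origin (the centre of the sphere).

A curve α(t) of nonzero constant speed on the sphere of radius 1 is a geodesic iff its acceleration α̈ is everywhere normal to the surface, i.e. parallel to the radial vector α(t). Then d/dt(α × α̇) = α̇ × α̇ + α × α̈ = 0, so α × α̇ is a constant vector n ≠ 0 and α(t) · n = 0 for all t: α lies in the plane through the origin with normal n. The intersection of that plane with the sphere is a circle of radius 1 (a great circle). Conversely, a great circle traversed at constant speed has centripetal acceleration pointing at the origin, hence normal to the sphere, so every great circle is a geodesic.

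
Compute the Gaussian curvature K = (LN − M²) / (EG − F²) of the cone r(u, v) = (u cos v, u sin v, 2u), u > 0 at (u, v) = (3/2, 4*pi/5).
K = 0

Coefficients of the first fundamental form: E = 5, F = 0, G = u^2.
Coefficients of the second fundamental form: L = 0, M = 0, N = 2*sqrt(5)*u^2/(5*Abs(u)).
Assemble K = (LN − M²)/(EG − F²) = 0. At (u, v) = (3/2, 4*pi/5): K = 0.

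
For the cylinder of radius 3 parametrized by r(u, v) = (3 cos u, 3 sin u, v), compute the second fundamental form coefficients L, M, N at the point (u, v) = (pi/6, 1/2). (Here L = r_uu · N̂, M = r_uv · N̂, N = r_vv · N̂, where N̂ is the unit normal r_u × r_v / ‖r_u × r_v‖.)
L = -3;  M = 0;  N = 0

Compute the unit normal N̂(u, v) = (cos(u), sin(u), 0), and the second partials r_uu, r_uv, r_vv. Take dot products:
  L(u, v) = r_uu · N̂ = -3,
  M(u, v) = r_uv · N̂ = 0,
  N(u, v) = r_vv · N̂ = 0.
Evaluating at (u, v) = (pi/6, 1/2):
  L = -3, M = 0, N = 0.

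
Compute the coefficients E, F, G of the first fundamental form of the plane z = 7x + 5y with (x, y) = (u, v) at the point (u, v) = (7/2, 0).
E = 50;  F = 35;  G = 26

Partials: r_u = (1, 0, 7), r_v = (0, 1, 5). As functions of (u, v):
  E = r_u · r_u = 50,
  F = r_u · r_v = 35,
  G = r_v · r_v = 26.
Evaluating at (u, v) = (7/2, 0): E = 50, F = 35, G = 26.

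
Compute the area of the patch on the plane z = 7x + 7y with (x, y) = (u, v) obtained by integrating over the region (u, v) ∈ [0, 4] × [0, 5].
Area = 60*sqrt(11)

Area = ∫∫ √(EG − F²) du dv with √(EG − F²) = 3*sqrt(11). Integrating over [0, 4] × [0, 5] gives 60*sqrt(11).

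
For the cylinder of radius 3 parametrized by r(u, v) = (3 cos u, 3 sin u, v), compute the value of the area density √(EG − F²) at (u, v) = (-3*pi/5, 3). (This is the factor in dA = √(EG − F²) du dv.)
√(EG − F²)|_{(-3*pi/5, 3)} = 3

E = 9, F = 0, G = 1, so EG − F² = 9. Taking the positive square root: √(EG − F²) = 3. At (u, v) = (-3*pi/5, 3): 3.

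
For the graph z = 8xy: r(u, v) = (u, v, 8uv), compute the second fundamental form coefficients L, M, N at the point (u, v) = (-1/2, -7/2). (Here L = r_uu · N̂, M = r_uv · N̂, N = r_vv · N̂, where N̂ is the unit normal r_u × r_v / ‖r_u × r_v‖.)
L = 0;  M = 8*sqrt(89)/267;  N = 0

Compute the unit normal N̂(u, v) = (-8*v/sqrt(64*u^2 + 64*v^2 + 1), -8*u/sqrt(64*u^2 + 64*v^2 + 1), 1/sqrt(64*u^2 + 64*v^2 + 1)), and the second partials r_uu, r_uv, r_vv. Take dot products:
  L(u, v) = r_uu · N̂ = 0,
  M(u, v) = r_uv · N̂ = 8/sqrt(64*u^2 + 64*v^2 + 1),
  N(u, v) = r_vv · N̂ = 0.
Evaluating at (u, v) = (-1/2, -7/2):
  L = 0, M = 8*sqrt(89)/267, N = 0.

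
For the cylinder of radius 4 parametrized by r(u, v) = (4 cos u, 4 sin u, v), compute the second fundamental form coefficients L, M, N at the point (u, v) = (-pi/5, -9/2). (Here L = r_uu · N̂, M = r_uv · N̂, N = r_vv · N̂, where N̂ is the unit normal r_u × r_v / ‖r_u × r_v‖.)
L = -4;  M = 0;  N = 0

Compute the unit normal N̂(u, v) = (cos(u), sin(u), 0), and the second partials r_uu, r_uv, r_vv. Take dot products:
  L(u, v) = r_uu · N̂ = -4,
  M(u, v) = r_uv · N̂ = 0,
  N(u, v) = r_vv · N̂ = 0.
Evaluating at (u, v) = (-pi/5, -9/2):
  L = -4, M = 0, N = 0.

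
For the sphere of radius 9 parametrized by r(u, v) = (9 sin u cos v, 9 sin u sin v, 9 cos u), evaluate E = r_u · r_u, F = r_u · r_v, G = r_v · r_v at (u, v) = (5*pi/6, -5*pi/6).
E = 81;  F = 0;  G = 81/4

Partials: r_u = (9*cos(u)*cos(v), 9*sin(v)*cos(u), -9*sin(u)), r_v = (-9*sin(u)*sin(v), 9*sin(u)*cos(v), 0). As functions of (u, v):
  E = r_u · r_u = 81,
  F = r_u · r_v = 0,
  G = r_v · r_v = 81*sin(u)^2.
Evaluating at (u, v) = (5*pi/6, -5*pi/6): E = 81, F = 0, G = 81/4.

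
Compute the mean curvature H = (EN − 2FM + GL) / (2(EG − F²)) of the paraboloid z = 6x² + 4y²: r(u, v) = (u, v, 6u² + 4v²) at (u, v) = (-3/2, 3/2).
H = 310*sqrt(469)/31423

With E = 144*u^2 + 1, F = 96*u*v, G = 64*v^2 + 1, L = 12/sqrt(144*u^2 + 64*v^2 + 1), M = 0, N = 8/sqrt(144*u^2 + 64*v^2 + 1), assemble
  H = (EN − 2FM + GL) / (2(EG − F²)) = 2*(288*u^2 + 192*v^2 + 5)/(144*u^2 + 64*v^2 + 1)^(3/2).
At (u, v) = (-3/2, 3/2): H = 310*sqrt(469)/31423.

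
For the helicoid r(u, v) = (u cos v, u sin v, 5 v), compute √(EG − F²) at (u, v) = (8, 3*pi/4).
√(EG − F²)|_{(8, 3*pi/4)} = sqrt(89)

E = 1, F = 0, G = u^2 + 25; EG − F² = u^2 + 25; √(EG − F²) = sqrt(u^2 + 25). At the given point: sqrt(89).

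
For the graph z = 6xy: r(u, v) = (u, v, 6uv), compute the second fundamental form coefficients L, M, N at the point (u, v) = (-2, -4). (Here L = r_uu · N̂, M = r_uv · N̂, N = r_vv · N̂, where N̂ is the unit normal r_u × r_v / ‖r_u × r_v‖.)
L = 0;  M = 6*sqrt(721)/721;  N = 0

Compute the unit normal N̂(u, v) = (-6*v/sqrt(36*u^2 + 36*v^2 + 1), -6*u/sqrt(36*u^2 + 36*v^2 + 1), 1/sqrt(36*u^2 + 36*v^2 + 1)), and the second partials r_uu, r_uv, r_vv. Take dot products:
  L(u, v) = r_uu · N̂ = 0,
  M(u, v) = r_uv · N̂ = 6/sqrt(36*u^2 + 36*v^2 + 1),
  N(u, v) = r_vv · N̂ = 0.
Evaluating at (u, v) = (-2, -4):
  L = 0, M = 6*sqrt(721)/721, N = 0.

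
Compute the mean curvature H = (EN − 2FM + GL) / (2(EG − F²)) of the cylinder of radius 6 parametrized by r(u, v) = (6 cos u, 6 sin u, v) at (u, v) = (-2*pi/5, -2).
H = -1/12

With E = 36, F = 0, G = 1, L = -6, M = 0, N = 0, assemble
  H = (EN − 2FM + GL) / (2(EG − F²)) = -1/12.
At (u, v) = (-2*pi/5, -2): H = -1/12.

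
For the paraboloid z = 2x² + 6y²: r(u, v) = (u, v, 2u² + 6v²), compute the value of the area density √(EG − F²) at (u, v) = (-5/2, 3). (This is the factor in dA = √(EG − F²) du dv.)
√(EG − F²)|_{(-5/2, 3)} = sqrt(1397)

E = 16*u^2 + 1, F = 48*u*v, G = 144*v^2 + 1, so EG − F² = 16*u^2 + 144*v^2 + 1. Taking the positive square root: √(EG − F²) = sqrt(16*u^2 + 144*v^2 + 1). At (u, v) = (-5/2, 3): sqrt(1397).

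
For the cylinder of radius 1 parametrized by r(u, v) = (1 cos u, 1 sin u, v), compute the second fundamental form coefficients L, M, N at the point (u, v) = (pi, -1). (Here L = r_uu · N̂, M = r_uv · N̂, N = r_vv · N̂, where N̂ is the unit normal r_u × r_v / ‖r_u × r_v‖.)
L = -1;  M = 0;  N = 0

Compute the unit normal N̂(u, v) = (cos(u), sin(u), 0), and the second partials r_uu, r_uv, r_vv. Take dot products:
  L(u, v) = r_uu · N̂ = -1,
  M(u, v) = r_uv · N̂ = 0,
  N(u, v) = r_vv · N̂ = 0.
Evaluating at (u, v) = (pi, -1):
  L = -1, M = 0, N = 0.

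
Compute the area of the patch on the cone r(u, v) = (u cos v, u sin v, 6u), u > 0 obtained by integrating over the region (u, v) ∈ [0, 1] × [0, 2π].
Area = sqrt(37)*pi

Area = ∫∫ √(EG − F²) du dv with √(EG − F²) = sqrt(37)*Abs(u). Integrating over [0, 1] × [0, 2π] gives sqrt(37)*pi.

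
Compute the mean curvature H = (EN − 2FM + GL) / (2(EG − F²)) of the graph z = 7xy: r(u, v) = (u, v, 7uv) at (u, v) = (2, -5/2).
H = 13720*sqrt(2013)/4052169

With E = 49*v^2 + 1, F = 49*u*v, G = 49*u^2 + 1, L = 0, M = 7/sqrt(49*u^2 + 49*v^2 + 1), N = 0, assemble
  H = (EN − 2FM + GL) / (2(EG − F²)) = -343*u*v/(49*u^2 + 49*v^2 + 1)^(3/2).
At (u, v) = (2, -5/2): H = 13720*sqrt(2013)/4052169.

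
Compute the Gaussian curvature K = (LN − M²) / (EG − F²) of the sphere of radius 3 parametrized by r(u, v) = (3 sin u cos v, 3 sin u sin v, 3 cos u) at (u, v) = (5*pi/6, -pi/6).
K = 1/9

Coefficients of the first fundamental form: E = 9, F = 0, G = 9*sin(u)^2.
Coefficients of the second fundamental form: L = -3*sin(u)/Abs(sin(u)), M = 0, N = -3*sin(u)^3/Abs(sin(u)).
Assemble K = (LN − M²)/(EG − F²) = 1/9. At (u, v) = (5*pi/6, -pi/6): K = 1/9.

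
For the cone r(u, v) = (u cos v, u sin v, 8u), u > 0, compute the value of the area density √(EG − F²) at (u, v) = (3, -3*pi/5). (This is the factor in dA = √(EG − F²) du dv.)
√(EG − F²)|_{(3, -3*pi/5)} = 3*sqrt(65)

E = 65, F = 0, G = u^2, so EG − F² = 65*u^2. Taking the positive square root: √(EG − F²) = sqrt(65)*Abs(u). At (u, v) = (3, -3*pi/5): 3*sqrt(65).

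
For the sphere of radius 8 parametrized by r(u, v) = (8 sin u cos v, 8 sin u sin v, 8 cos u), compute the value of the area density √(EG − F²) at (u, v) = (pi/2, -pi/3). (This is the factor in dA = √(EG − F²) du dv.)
√(EG − F²)|_{(pi/2, -pi/3)} = 64

E = 64, F = 0, G = 64*sin(u)^2, so EG − F² = 4096*sin(u)^2. Taking the positive square root: √(EG − F²) = 64*Abs(sin(u)). At (u, v) = (pi/2, -pi/3): 64.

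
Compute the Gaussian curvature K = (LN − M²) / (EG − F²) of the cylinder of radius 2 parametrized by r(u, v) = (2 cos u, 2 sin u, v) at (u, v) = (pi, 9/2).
K = 0

Coefficients of the first fundamental form: E = 4, F = 0, G = 1.
Coefficients of the second fundamental form: L = -2, M = 0, N = 0.
Assemble K = (LN − M²)/(EG − F²) = 0. At (u, v) = (pi, 9/2): K = 0.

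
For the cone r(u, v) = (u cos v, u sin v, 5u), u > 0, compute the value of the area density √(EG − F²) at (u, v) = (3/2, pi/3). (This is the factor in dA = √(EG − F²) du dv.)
√(EG − F²)|_{(3/2, pi/3)} = 3*sqrt(26)/2

E = 26, F = 0, G = u^2, so EG − F² = 26*u^2. Taking the positive square root: √(EG − F²) = sqrt(26)*Abs(u). At (u, v) = (3/2, pi/3): 3*sqrt(26)/2.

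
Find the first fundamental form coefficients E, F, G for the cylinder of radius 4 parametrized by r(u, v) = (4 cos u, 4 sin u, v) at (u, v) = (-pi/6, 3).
E = 16;  F = 0;  G = 1

Partials: r_u = (-4*sin(u), 4*cos(u), 0), r_v = (0, 0, 1). As functions of (u, v):
  E = r_u · r_u = 16,
  F = r_u · r_v = 0,
  G = r_v · r_v = 1.
Evaluating at (u, v) = (-pi/6, 3): E = 16, F = 0, G = 1.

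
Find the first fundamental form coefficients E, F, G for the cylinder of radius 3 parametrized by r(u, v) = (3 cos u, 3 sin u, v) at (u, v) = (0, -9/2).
E = 9;  F = 0;  G = 1

Partials: r_u = (-3*sin(u), 3*cos(u), 0), r_v = (0, 0, 1). As functions of (u, v):
  E = r_u · r_u = 9,
  F = r_u · r_v = 0,
  G = r_v · r_v = 1.
Evaluating at (u, v) = (0, -9/2): E = 9, F = 0, G = 1.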